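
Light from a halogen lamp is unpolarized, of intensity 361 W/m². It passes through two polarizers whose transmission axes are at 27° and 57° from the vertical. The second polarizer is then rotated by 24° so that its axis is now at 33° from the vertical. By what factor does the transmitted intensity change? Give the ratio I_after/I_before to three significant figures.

I_new/I_old ≈ 1.32

Before rotation:
Unpolarized light through the first polarizer → I₁ = ½ I₀, now polarized at 27°.
I₂ = I₁ cos²(57° − 27°) = 0.5 I₀ · cos²(30°) = 0.375 I₀.
After rotation:
Unpolarized light through the first polarizer → I₁ = ½ I₀, now polarized at 27°.
I₂ = I₁ cos²(33° − 27°) = 0.5 I₀ · cos²(6°) = 0.4945 I₀.
Ratio = 0.4945 / 0.375 = 1.319.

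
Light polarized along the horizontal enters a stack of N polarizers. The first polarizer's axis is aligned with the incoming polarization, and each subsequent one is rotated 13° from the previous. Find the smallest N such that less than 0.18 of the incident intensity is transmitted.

N = 35

First polarizer is aligned with the polarization: full transmission.
Each further stage multiplies by cos²(13°) = 0.9494.
After N polarizers: T = 0.9494^(N−1). Require T < 0.18 ⇒ N−1 > ln(0.18)/ln(0.9494) = 33.02, so N−1 ≥ 34 and N = 35.
Check: N=35 gives T = 0.1711 < 0.18; N=34 gives T = 0.1802.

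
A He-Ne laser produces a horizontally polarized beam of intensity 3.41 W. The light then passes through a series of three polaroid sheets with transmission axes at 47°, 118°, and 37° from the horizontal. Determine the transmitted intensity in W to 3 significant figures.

By Malus's law, I₁ = 3.41 W · cos²(47°) = 1.586 W.
I₂ = I₁ · cos²(71°) = 1.586 · 0.106 = 0.1681 W.
I₃ = I₂ · cos²(81°) = 0.1681 · 0.02447 = 0.004114 W.

I ≈ 0.00411 W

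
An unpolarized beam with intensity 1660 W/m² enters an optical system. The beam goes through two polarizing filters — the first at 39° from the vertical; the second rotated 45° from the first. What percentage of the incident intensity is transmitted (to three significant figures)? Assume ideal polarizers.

Unpolarized light through the first polarizer → I₁ = 1660 W/m²/2 = 830 W/m², polarized at 39°.
I₂ = I₁ · cos²(45°) = 830 · 0.5 = 415 W/m².
That is 25% of the incident intensity.

≈ 25.0%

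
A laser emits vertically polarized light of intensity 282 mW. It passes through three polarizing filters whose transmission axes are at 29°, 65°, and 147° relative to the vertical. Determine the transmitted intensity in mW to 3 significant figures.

I ≈ 2.73 mW

By Malus's law, I₁ = 282 mW · cos²(29°) = 215.7 mW.
I₂ = I₁ · cos²(36°) = 215.7 · 0.6545 = 141.2 mW.
I₃ = I₂ · cos²(82°) = 141.2 · 0.01937 = 2.735 mW.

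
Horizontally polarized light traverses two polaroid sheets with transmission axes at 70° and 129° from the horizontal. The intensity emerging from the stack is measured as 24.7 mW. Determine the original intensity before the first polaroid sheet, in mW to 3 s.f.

By Malus's law, I₁ = I₀ cos²(70° − 0°) = I₀ cos²(70°) = 0.117 I₀.
I₂ = I₁ cos²(129° − 70°) = 0.117 I₀ · cos²(59°) = 0.03103 I₀.
So 24.7 mW = 0.03103 I₀, giving I₀ = 24.7/0.03103 = 796 mW.

I₀ ≈ 796 mW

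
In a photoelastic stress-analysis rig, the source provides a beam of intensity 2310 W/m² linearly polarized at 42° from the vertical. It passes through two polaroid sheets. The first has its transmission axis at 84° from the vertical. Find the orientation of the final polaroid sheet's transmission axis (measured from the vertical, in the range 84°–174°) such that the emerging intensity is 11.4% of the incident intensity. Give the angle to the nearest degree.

θ ≈ 147°

I₁ = I₀ cos²(84° − 42°) = I₀ cos²(42°) = 0.5523 I₀.
Need I₂/I₀ = 0.114, so cos²(θ − 84°) = 0.114 / 0.5523 = 0.2064.
θ − 84° = arccos(√0.2064) = 63.0°, giving θ ≈ 84 + 63.0 = 147.0°.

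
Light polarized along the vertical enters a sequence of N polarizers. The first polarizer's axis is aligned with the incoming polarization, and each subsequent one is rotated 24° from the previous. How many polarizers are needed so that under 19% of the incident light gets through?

First polarizer is aligned with the polarization: full transmission.
Each further stage multiplies by cos²(24°) = 0.8346.
After N polarizers: T = 0.8346^(N−1). Require T < 0.19 ⇒ N−1 > ln(0.19)/ln(0.8346) = 9.18, so N−1 ≥ 10 and N = 11.
Check: N=11 gives T = 0.1639 < 0.19; N=10 gives T = 0.1964.

N = 11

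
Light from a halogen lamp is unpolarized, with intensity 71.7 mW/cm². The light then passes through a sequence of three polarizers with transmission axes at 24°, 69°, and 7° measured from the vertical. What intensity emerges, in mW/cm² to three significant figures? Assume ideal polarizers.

I ≈ 3.95 mW/cm²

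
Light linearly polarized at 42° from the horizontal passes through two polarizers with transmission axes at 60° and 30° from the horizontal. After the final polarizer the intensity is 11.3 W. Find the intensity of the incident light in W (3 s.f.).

I₁ = I₀ cos²(60° − 42°) = I₀ cos²(18°) = 0.9045 I₀.
I₂ = I₁ cos²(30° − 60°) = 0.9045 I₀ · cos²(30°) = 0.6784 I₀.
So 11.3 W = 0.6784 I₀, giving I₀ = 11.3/0.6784 = 16.66 W.

I₀ ≈ 16.7 W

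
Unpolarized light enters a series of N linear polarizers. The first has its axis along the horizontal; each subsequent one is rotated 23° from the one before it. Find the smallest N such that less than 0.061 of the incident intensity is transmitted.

First polarizer halves the unpolarized light: factor 1/2.
Each further stage multiplies by cos²(23°) = 0.8473.
After N polarizers: T = 0.5·0.8473^(N−1). Require T < 0.061 ⇒ N−1 > ln(0.061/0.5)/ln(0.8473) = 12.70, so N−1 ≥ 13 and N = 14.
Check: N=14 gives T = 0.05803 < 0.061; N=13 gives T = 0.06849.

N = 14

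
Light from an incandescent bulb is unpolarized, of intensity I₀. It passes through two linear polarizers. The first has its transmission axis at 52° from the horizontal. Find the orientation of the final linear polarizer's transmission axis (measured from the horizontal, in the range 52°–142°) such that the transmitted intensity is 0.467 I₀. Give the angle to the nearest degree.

Unpolarized light through the first polarizer → I₁ = ½ I₀, now polarized at 52°.
Need I₂/I₀ = 0.467, so cos²(θ − 52°) = 0.467 / 0.5 = 0.934.
θ − 52° = arccos(√0.934) = 14.9°, giving θ ≈ 52 + 14.9 = 66.9°.

θ ≈ 67°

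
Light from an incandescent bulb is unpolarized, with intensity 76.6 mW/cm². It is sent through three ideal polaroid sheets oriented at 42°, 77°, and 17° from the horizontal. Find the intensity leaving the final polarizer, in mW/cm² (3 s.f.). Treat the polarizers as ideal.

Unpolarized light through the first polarizer → I₁ = 76.6 mW/cm²/2 = 38.3 mW/cm², polarized at 42°.
I₂ = I₁ · cos²(35°) = 38.3 · 0.671 = 25.7 mW/cm².
I₃ = I₂ · cos²(60°) = 25.7 · 0.25 = 6.425 mW/cm².

I ≈ 6.42 mW/cm²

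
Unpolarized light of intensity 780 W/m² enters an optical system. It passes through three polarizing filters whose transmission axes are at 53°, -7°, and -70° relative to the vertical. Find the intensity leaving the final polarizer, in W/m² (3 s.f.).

Unpolarized light through the first polarizer → I₁ = 780 W/m²/2 = 390 W/m², polarized at 53°.
I₂ = I₁ · cos²(60°) = 390 · 0.25 = 97.5 W/m².
I₃ = I₂ · cos²(63°) = 97.5 · 0.2061 = 20.1 W/m².

I ≈ 20.1 W/m²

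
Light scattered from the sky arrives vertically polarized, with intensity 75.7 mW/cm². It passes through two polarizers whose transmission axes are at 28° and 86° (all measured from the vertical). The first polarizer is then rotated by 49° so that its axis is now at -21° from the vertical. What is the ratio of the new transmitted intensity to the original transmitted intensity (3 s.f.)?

Before rotation:
By Malus's law, I₁ = I₀ cos²(28° − 0°) = I₀ cos²(28°) = 0.7796 I₀.
I₂ = I₁ cos²(86° − 28°) = 0.7796 I₀ · cos²(58°) = 0.2189 I₀.
After rotation:
I₁ = I₀ cos²(-21° − 0°) = I₀ cos²(21°) = 0.8716 I₀.
Angle between axes 1 and 2: 73°. I₂ = 0.8716 I₀ · cos²(73°) = 0.0745 I₀.
Ratio = 0.0745 / 0.2189 = 0.3403.

I_new/I_old ≈ 0.340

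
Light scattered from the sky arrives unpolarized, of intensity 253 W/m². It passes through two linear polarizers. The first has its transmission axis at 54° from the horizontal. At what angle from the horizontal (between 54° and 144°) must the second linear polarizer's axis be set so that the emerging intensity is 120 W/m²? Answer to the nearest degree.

θ ≈ 67°

Unpolarized light through the first polarizer → I₁ = ½ I₀, now polarized at 54°.
Target fraction: 120 / 253 W/m² = 0.4743 of I₀.
Need I₂/I₀ = 0.4743, so cos²(θ − 54°) = 0.4743 / 0.5 = 0.9486.
θ − 54° = arccos(√0.9486) = 13.1°, giving θ ≈ 54 + 13.1 = 67.1°.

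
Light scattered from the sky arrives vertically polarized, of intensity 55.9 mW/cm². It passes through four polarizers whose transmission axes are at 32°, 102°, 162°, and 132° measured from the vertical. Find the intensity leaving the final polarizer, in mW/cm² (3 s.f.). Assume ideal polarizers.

I₁ = 55.9 mW/cm² · cos²(32°) = 40.2 mW/cm².
I₂ = I₁ · cos²(70°) = 40.2 · 0.117 = 4.703 mW/cm².
I₃ = I₂ · cos²(60°) = 4.703 · 0.25 = 1.176 mW/cm².
I₄ = I₃ · cos²(30°) = 1.176 · 0.75 = 0.8818 mW/cm².

I ≈ 0.882 mW/cm²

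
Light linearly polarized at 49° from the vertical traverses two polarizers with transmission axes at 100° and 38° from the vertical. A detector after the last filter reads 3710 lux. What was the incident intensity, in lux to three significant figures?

I₀ ≈ 4.25e4 lux

By Malus's law, I₁ = I₀ cos²(100° − 49°) = I₀ cos²(51°) = 0.396 I₀.
I₂ = I₁ cos²(38° − 100°) = 0.396 I₀ · cos²(62°) = 0.08729 I₀.
So 3710 lux = 0.08729 I₀, giving I₀ = 3710/0.08729 = 4.25e+04 lux.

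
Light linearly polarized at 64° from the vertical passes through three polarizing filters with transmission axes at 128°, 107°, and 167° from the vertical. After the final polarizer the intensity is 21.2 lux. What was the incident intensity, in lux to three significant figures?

I₀ ≈ 506 lux

By Malus's law, I₁ = I₀ cos²(128° − 64°) = I₀ cos²(64°) = 0.1922 I₀.
I₂ = I₁ cos²(107° − 128°) = 0.1922 I₀ · cos²(21°) = 0.1675 I₀.
I₃ = I₂ cos²(167° − 107°) = 0.1675 I₀ · cos²(60°) = 0.04187 I₀.
So 21.2 lux = 0.04187 I₀, giving I₀ = 21.2/0.04187 = 506.3 lux.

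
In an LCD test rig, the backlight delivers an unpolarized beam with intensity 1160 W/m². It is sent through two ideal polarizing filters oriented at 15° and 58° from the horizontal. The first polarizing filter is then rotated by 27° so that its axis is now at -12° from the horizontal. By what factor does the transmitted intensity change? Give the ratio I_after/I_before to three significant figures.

Before rotation:
Unpolarized light through the first polarizer → I₁ = ½ I₀, now polarized at 15°.
I₂ = I₁ cos²(58° − 15°) = 0.5 I₀ · cos²(43°) = 0.2674 I₀.
After rotation:
Unpolarized light through the first polarizer → I₁ = ½ I₀, now polarized at -12°.
I₂ = I₁ cos²(58° + 12°) = 0.5 I₀ · cos²(70°) = 0.05849 I₀.
Ratio = 0.05849 / 0.2674 = 0.2187.

I_new/I_old ≈ 0.219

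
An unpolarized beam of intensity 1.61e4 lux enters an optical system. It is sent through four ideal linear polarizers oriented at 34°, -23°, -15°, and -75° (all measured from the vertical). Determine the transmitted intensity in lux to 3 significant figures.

I ≈ 585 lux

Unpolarized light through the first polarizer → I₁ = 1.61e4 lux/2 = 8050 lux, polarized at 34°.
I₂ = I₁ · cos²(57°) = 8050 · 0.2966 = 2388 lux.
I₃ = I₂ · cos²(8°) = 2388 · 0.9806 = 2342 lux.
I₄ = I₃ · cos²(60°) = 2342 · 0.25 = 585.4 lux.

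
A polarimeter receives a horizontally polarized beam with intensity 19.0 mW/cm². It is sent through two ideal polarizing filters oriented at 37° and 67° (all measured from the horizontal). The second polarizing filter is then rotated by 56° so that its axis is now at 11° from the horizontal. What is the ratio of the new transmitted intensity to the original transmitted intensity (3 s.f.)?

Before rotation:
I₁ = I₀ cos²(37° − 0°) = I₀ cos²(37°) = 0.6378 I₀.
I₂ = I₁ cos²(67° − 37°) = 0.6378 I₀ · cos²(30°) = 0.4784 I₀.
After rotation:
I₁ = I₀ cos²(37° − 0°) = I₀ cos²(37°) = 0.6378 I₀.
I₂ = I₁ cos²(11° − 37°) = 0.6378 I₀ · cos²(26°) = 0.5152 I₀.
Ratio = 0.5152 / 0.4784 = 1.077.

I_new/I_old ≈ 1.08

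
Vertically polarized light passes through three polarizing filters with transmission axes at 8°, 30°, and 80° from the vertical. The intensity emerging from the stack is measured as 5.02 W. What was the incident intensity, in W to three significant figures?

I₁ = I₀ cos²(8° − 0°) = I₀ cos²(8°) = 0.9806 I₀.
I₂ = I₁ cos²(30° − 8°) = 0.9806 I₀ · cos²(22°) = 0.843 I₀.
I₃ = I₂ cos²(80° − 30°) = 0.843 I₀ · cos²(50°) = 0.3483 I₀.
So 5.02 W = 0.3483 I₀, giving I₀ = 5.02/0.3483 = 14.41 W.

I₀ ≈ 14.4 W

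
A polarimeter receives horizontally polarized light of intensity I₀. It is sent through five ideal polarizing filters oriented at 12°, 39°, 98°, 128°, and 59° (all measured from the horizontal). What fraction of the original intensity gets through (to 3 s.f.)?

≈ 0.0194 I₀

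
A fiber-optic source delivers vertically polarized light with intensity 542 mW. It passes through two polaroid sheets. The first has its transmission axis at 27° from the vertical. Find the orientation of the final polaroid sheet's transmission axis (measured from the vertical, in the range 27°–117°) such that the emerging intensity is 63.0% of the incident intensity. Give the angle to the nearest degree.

θ ≈ 54°

I₁ = I₀ cos²(27° − 0°) = I₀ cos²(27°) = 0.7939 I₀.
Need I₂/I₀ = 0.63, so cos²(θ − 27°) = 0.63 / 0.7939 = 0.7936.
θ − 27° = arccos(√0.7936) = 27.0°, giving θ ≈ 27 + 27.0 = 54.0°.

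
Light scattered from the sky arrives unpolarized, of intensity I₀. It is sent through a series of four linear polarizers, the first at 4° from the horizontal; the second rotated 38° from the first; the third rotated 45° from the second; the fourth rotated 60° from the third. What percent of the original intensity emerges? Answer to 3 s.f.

≈ 3.88%

Unpolarized light through the first polarizer → I₁ = ½ I₀, now polarized at 4°.
I₂ = I₁ cos²(38°) = 0.5 · 0.621 I₀ = 0.3105 I₀.
I₃ = I₂ cos²(45°) = 0.3105 · 0.5 I₀ = 0.1552 I₀.
I₄ = I₃ cos²(60°) = 0.1552 · 0.25 I₀ = 0.03881 I₀.
That is 3.881% of the incident intensity.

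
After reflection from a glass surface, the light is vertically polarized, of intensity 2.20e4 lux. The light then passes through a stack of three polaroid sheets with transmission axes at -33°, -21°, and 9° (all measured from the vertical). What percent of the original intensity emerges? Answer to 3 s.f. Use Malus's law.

By Malus's law, I₁ = 2.20e4 lux · cos²(33°) = 1.547e+04 lux.
I₂ = I₁ · cos²(12°) = 1.547e+04 · 0.9568 = 1.481e+04 lux.
I₃ = I₂ · cos²(30°) = 1.481e+04 · 0.75 = 1.11e+04 lux.
That is 50.47% of the incident intensity.

≈ 50.5%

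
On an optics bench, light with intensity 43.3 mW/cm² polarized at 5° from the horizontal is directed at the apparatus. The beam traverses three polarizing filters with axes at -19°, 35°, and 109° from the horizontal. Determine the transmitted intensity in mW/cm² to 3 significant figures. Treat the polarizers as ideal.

I ≈ 0.949 mW/cm²

By Malus's law, I₁ = 43.3 mW/cm² · cos²(24°) = 36.14 mW/cm².
I₂ = I₁ · cos²(54°) = 36.14 · 0.3455 = 12.48 mW/cm².
I₃ = I₂ · cos²(74°) = 12.48 · 0.07598 = 0.9486 mW/cm².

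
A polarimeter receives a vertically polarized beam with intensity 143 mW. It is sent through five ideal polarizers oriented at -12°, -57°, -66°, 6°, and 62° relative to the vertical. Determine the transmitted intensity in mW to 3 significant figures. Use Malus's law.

I ≈ 1.99 mW

By Malus's law, I₁ = 143 mW · cos²(12°) = 136.8 mW.
I₂ = I₁ · cos²(45°) = 136.8 · 0.5 = 68.41 mW.
I₃ = I₂ · cos²(9°) = 68.41 · 0.9755 = 66.74 mW.
I₄ = I₃ · cos²(72°) = 66.74 · 0.09549 = 6.373 mW.
I₅ = I₄ · cos²(56°) = 6.373 · 0.3127 = 1.993 mW.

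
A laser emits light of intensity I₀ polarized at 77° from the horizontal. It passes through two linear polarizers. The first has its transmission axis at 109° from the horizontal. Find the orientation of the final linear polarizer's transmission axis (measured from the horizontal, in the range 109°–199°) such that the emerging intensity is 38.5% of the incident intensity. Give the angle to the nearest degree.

By Malus's law, I₁ = I₀ cos²(109° − 77°) = I₀ cos²(32°) = 0.7192 I₀.
Need I₂/I₀ = 0.385, so cos²(θ − 109°) = 0.385 / 0.7192 = 0.5353.
θ − 109° = arccos(√0.5353) = 43.0°, giving θ ≈ 109 + 43.0 = 152.0°.

θ ≈ 152°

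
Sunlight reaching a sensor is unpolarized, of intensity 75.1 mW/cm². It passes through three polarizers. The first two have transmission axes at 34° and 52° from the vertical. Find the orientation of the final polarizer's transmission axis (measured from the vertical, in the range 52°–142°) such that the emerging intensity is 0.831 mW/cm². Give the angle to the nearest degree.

θ ≈ 133°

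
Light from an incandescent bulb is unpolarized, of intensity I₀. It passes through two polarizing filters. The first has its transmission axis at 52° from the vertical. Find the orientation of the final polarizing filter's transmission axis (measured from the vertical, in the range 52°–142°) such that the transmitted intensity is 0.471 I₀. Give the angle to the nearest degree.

Unpolarized light through the first polarizer → I₁ = ½ I₀, now polarized at 52°.
Need I₂/I₀ = 0.471, so cos²(θ − 52°) = 0.471 / 0.5 = 0.942.
θ − 52° = arccos(√0.942) = 13.9°, giving θ ≈ 52 + 13.9 = 65.9°.

θ ≈ 66°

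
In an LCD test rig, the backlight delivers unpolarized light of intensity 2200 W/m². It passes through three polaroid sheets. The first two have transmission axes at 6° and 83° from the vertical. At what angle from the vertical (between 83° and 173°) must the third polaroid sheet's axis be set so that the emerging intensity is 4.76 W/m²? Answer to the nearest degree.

Unpolarized light through the first polarizer → I₁ = ½ I₀, now polarized at 6°.
I₂ = I₁ cos²(83° − 6°) = 0.5 I₀ · cos²(77°) = 0.0253 I₀.
Target fraction: 4.76 / 2200 W/m² = 0.002164 of I₀.
Need I₃/I₀ = 0.002164, so cos²(θ − 83°) = 0.002164 / 0.0253 = 0.08551.
θ − 83° = arccos(√0.08551) = 73.0°, giving θ ≈ 83 + 73.0 = 156.0°.

θ ≈ 156°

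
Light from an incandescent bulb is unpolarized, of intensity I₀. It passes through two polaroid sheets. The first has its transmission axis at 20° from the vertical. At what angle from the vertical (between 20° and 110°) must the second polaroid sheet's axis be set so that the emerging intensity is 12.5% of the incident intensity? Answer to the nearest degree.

θ ≈ 80°

Unpolarized light through the first polarizer → I₁ = ½ I₀, now polarized at 20°.
Need I₂/I₀ = 0.125, so cos²(θ − 20°) = 0.125 / 0.5 = 0.25.
θ − 20° = arccos(√0.25) = 60.0°, giving θ ≈ 20 + 60.0 = 80.0°.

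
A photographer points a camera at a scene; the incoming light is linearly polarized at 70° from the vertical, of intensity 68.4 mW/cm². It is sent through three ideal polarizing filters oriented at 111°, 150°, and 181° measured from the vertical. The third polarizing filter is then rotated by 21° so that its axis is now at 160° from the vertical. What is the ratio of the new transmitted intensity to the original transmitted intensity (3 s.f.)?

I_new/I_old ≈ 1.32

Before rotation:
By Malus's law, I₁ = I₀ cos²(111° − 70°) = I₀ cos²(41°) = 0.5696 I₀.
I₂ = I₁ cos²(150° − 111°) = 0.5696 I₀ · cos²(39°) = 0.344 I₀.
I₃ = I₂ cos²(181° − 150°) = 0.344 I₀ · cos²(31°) = 0.2528 I₀.
After rotation:
I₁ = I₀ cos²(111° − 70°) = I₀ cos²(41°) = 0.5696 I₀.
I₂ = I₁ cos²(150° − 111°) = 0.5696 I₀ · cos²(39°) = 0.344 I₀.
I₃ = I₂ cos²(160° − 150°) = 0.344 I₀ · cos²(10°) = 0.3336 I₀.
Ratio = 0.3336 / 0.2528 = 1.32.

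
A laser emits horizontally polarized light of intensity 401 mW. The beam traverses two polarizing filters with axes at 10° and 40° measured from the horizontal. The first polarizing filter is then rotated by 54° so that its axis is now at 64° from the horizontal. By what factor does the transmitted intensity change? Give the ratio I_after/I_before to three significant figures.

Before rotation:
I₁ = I₀ cos²(10° − 0°) = I₀ cos²(10°) = 0.9698 I₀.
I₂ = I₁ cos²(40° − 10°) = 0.9698 I₀ · cos²(30°) = 0.7274 I₀.
After rotation:
I₁ = I₀ cos²(64° − 0°) = I₀ cos²(64°) = 0.1922 I₀.
I₂ = I₁ cos²(40° − 64°) = 0.1922 I₀ · cos²(24°) = 0.1604 I₀.
Ratio = 0.1604 / 0.7274 = 0.2205.

I_new/I_old ≈ 0.220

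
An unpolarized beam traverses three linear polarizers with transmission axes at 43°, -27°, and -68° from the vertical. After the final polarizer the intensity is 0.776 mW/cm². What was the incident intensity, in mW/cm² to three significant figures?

Unpolarized light through the first polarizer → I₁ = ½ I₀, now polarized at 43°.
I₂ = I₁ cos²(-27° − 43°) = 0.5 I₀ · cos²(70°) = 0.05849 I₀.
I₃ = I₂ cos²(-68° + 27°) = 0.05849 I₀ · cos²(41°) = 0.03331 I₀.
So 0.776 mW/cm² = 0.03331 I₀, giving I₀ = 0.776/0.03331 = 23.29 mW/cm².

I₀ ≈ 23.3 mW/cm²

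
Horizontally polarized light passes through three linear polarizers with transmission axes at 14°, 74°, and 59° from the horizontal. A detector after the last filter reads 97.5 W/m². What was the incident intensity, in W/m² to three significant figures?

I₀ ≈ 444 W/m²

By Malus's law, I₁ = I₀ cos²(14° − 0°) = I₀ cos²(14°) = 0.9415 I₀.
I₂ = I₁ cos²(74° − 14°) = 0.9415 I₀ · cos²(60°) = 0.2354 I₀.
I₃ = I₂ cos²(59° − 74°) = 0.2354 I₀ · cos²(15°) = 0.2196 I₀.
So 97.5 W/m² = 0.2196 I₀, giving I₀ = 97.5/0.2196 = 444 W/m².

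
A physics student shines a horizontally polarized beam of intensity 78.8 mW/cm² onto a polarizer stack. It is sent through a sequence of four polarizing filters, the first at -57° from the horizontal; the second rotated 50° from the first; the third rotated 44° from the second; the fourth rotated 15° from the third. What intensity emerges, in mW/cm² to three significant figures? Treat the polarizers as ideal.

I ≈ 4.66 mW/cm²

I₁ = 78.8 mW/cm² · cos²(57°) = 23.37 mW/cm².
I₂ = I₁ · cos²(50°) = 23.37 · 0.4132 = 9.658 mW/cm².
I₃ = I₂ · cos²(44°) = 9.658 · 0.5174 = 4.997 mW/cm².
I₄ = I₃ · cos²(15°) = 4.997 · 0.933 = 4.663 mW/cm².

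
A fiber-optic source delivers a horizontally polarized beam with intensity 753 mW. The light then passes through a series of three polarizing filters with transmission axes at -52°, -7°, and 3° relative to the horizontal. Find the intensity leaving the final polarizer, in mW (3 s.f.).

I ≈ 138 mW

I₁ = 753 mW · cos²(52°) = 285.4 mW.
I₂ = I₁ · cos²(45°) = 285.4 · 0.5 = 142.7 mW.
I₃ = I₂ · cos²(10°) = 142.7 · 0.9698 = 138.4 mW.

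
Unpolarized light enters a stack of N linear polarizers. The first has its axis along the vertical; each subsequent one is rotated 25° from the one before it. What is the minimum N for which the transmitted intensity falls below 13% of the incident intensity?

N = 8

First polarizer halves the unpolarized light: factor 1/2.
Each further stage multiplies by cos²(25°) = 0.8214.
After N polarizers: T = 0.5·0.8214^(N−1). Require T < 0.13 ⇒ N−1 > ln(0.13/0.5)/ln(0.8214) = 6.85, so N−1 ≥ 7 and N = 8.
Check: N=8 gives T = 0.1261 < 0.13; N=7 gives T = 0.1536.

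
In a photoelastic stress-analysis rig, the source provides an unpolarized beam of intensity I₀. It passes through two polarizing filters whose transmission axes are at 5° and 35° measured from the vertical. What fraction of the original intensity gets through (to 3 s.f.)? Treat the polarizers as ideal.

Unpolarized light through the first polarizer → I₁ = ½ I₀, now polarized at 5°.
I₂ = I₁ cos²(35° − 5°) = 0.5 I₀ · cos²(30°) = 0.375 I₀.
Transmitted fraction = 0.375.

≈ 0.375 I₀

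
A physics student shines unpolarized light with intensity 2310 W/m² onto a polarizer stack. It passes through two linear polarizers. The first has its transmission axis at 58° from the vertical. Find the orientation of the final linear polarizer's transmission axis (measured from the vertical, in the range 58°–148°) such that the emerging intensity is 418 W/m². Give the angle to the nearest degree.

θ ≈ 111°

Unpolarized light through the first polarizer → I₁ = ½ I₀, now polarized at 58°.
Target fraction: 418 / 2310 W/m² = 0.181 of I₀.
Need I₂/I₀ = 0.181, so cos²(θ − 58°) = 0.181 / 0.5 = 0.3619.
θ − 58° = arccos(√0.3619) = 53.0°, giving θ ≈ 58 + 53.0 = 111.0°.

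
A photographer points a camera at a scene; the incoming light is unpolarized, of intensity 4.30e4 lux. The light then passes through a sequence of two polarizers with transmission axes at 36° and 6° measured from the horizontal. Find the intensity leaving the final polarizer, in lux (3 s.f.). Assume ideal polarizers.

I ≈ 1.61e4 lux

Unpolarized light through the first polarizer → I₁ = 4.30e4 lux/2 = 2.15e+04 lux, polarized at 36°.
I₂ = I₁ · cos²(30°) = 2.15e+04 · 0.75 = 1.613e+04 lux.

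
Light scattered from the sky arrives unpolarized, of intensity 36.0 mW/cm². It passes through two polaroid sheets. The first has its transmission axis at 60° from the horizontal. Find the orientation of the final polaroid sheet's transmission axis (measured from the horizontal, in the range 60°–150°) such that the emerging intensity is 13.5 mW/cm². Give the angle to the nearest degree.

Unpolarized light through the first polarizer → I₁ = ½ I₀, now polarized at 60°.
Target fraction: 13.5 / 36.0 mW/cm² = 0.375 of I₀.
Need I₂/I₀ = 0.375, so cos²(θ − 60°) = 0.375 / 0.5 = 0.75.
θ − 60° = arccos(√0.75) = 30.0°, giving θ ≈ 60 + 30.0 = 90.0°.

θ ≈ 90°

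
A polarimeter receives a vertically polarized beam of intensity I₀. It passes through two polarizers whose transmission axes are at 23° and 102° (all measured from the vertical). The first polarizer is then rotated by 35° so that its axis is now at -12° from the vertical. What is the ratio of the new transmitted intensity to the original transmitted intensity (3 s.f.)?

I_new/I_old ≈ 5.13

Before rotation:
I₁ = I₀ cos²(23° − 0°) = I₀ cos²(23°) = 0.8473 I₀.
I₂ = I₁ cos²(102° − 23°) = 0.8473 I₀ · cos²(79°) = 0.03085 I₀.
After rotation:
I₁ = I₀ cos²(-12° − 0°) = I₀ cos²(12°) = 0.9568 I₀.
Angle between axes 1 and 2: 66°. I₂ = 0.9568 I₀ · cos²(66°) = 0.1583 I₀.
Ratio = 0.1583 / 0.03085 = 5.131.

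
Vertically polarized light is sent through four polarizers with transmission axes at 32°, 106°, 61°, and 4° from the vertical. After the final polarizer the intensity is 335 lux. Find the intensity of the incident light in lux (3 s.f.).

I₁ = I₀ cos²(32° − 0°) = I₀ cos²(32°) = 0.7192 I₀.
I₂ = I₁ cos²(106° − 32°) = 0.7192 I₀ · cos²(74°) = 0.05464 I₀.
I₃ = I₂ cos²(61° − 106°) = 0.05464 I₀ · cos²(45°) = 0.02732 I₀.
I₄ = I₃ cos²(4° − 61°) = 0.02732 I₀ · cos²(57°) = 0.008104 I₀.
So 335 lux = 0.008104 I₀, giving I₀ = 335/0.008104 = 4.134e+04 lux.

I₀ ≈ 4.13e4 lux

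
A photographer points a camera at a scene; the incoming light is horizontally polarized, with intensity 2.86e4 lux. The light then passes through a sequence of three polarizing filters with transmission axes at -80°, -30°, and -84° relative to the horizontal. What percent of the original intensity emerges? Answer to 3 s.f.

≈ 0.430%

By Malus's law, I₁ = 2.86e4 lux · cos²(80°) = 862.4 lux.
I₂ = I₁ · cos²(50°) = 862.4 · 0.4132 = 356.3 lux.
I₃ = I₂ · cos²(54°) = 356.3 · 0.3455 = 123.1 lux.
That is 0.4304% of the incident intensity.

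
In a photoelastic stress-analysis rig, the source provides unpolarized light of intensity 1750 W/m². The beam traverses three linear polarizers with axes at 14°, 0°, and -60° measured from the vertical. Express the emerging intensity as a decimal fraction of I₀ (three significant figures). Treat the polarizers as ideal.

Unpolarized light through the first polarizer → I₁ = 1750 W/m²/2 = 875 W/m², polarized at 14°.
I₂ = I₁ · cos²(14°) = 875 · 0.9415 = 823.8 W/m².
I₃ = I₂ · cos²(60°) = 823.8 · 0.25 = 205.9 W/m².
Transmitted fraction = 0.1177.

I/I₀ ≈ 0.118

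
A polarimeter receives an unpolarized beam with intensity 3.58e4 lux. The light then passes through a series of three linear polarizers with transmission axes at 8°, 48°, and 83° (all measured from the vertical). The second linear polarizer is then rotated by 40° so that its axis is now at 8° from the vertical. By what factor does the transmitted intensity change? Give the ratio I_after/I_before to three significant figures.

Before rotation:
Unpolarized light through the first polarizer → I₁ = ½ I₀, now polarized at 8°.
I₂ = I₁ cos²(48° − 8°) = 0.5 I₀ · cos²(40°) = 0.2934 I₀.
I₃ = I₂ cos²(83° − 48°) = 0.2934 I₀ · cos²(35°) = 0.1969 I₀.
After rotation:
Unpolarized light through the first polarizer → I₁ = ½ I₀, now polarized at 8°.
I₂ = I₁ cos²(8° − 8°) = 0.5 I₀ · cos²(0°) = 0.5 I₀.
I₃ = I₂ cos²(83° − 8°) = 0.5 I₀ · cos²(75°) = 0.03349 I₀.
Ratio = 0.03349 / 0.1969 = 0.1701.

I_new/I_old ≈ 0.170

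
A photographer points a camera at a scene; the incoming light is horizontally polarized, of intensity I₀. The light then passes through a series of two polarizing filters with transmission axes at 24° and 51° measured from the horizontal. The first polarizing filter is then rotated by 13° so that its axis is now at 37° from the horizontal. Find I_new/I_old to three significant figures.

I_new/I_old ≈ 0.906

Before rotation:
By Malus's law, I₁ = I₀ cos²(24° − 0°) = I₀ cos²(24°) = 0.8346 I₀.
I₂ = I₁ cos²(51° − 24°) = 0.8346 I₀ · cos²(27°) = 0.6626 I₀.
After rotation:
I₁ = I₀ cos²(37° − 0°) = I₀ cos²(37°) = 0.6378 I₀.
I₂ = I₁ cos²(51° − 37°) = 0.6378 I₀ · cos²(14°) = 0.6005 I₀.
Ratio = 0.6005 / 0.6626 = 0.9063.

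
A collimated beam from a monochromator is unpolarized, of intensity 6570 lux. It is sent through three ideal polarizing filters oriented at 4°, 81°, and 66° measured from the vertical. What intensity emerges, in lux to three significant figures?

I ≈ 155 lux

Unpolarized light through the first polarizer → I₁ = 6570 lux/2 = 3285 lux, polarized at 4°.
I₂ = I₁ · cos²(77°) = 3285 · 0.0506 = 166.2 lux.
I₃ = I₂ · cos²(15°) = 166.2 · 0.933 = 155.1 lux.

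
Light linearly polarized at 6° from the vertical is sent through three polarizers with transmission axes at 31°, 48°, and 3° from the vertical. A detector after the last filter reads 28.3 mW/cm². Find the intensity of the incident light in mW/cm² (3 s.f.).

I₀ ≈ 75.3 mW/cm²

By Malus's law, I₁ = I₀ cos²(31° − 6°) = I₀ cos²(25°) = 0.8214 I₀.
I₂ = I₁ cos²(48° − 31°) = 0.8214 I₀ · cos²(17°) = 0.7512 I₀.
I₃ = I₂ cos²(3° − 48°) = 0.7512 I₀ · cos²(45°) = 0.3756 I₀.
So 28.3 mW/cm² = 0.3756 I₀, giving I₀ = 28.3/0.3756 = 75.35 mW/cm².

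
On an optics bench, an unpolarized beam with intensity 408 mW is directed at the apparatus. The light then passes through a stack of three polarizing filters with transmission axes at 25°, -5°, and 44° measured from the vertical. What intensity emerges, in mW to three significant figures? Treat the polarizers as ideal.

I ≈ 65.9 mW

Unpolarized light through the first polarizer → I₁ = 408 mW/2 = 204 mW, polarized at 25°.
I₂ = I₁ · cos²(30°) = 204 · 0.75 = 153 mW.
I₃ = I₂ · cos²(49°) = 153 · 0.4304 = 65.85 mW.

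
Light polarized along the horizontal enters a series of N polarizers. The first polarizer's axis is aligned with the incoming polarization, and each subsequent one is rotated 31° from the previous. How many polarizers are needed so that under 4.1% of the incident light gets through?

First polarizer is aligned with the polarization: full transmission.
Each further stage multiplies by cos²(31°) = 0.7347.
After N polarizers: T = 0.7347^(N−1). Require T < 0.041 ⇒ N−1 > ln(0.041)/ln(0.7347) = 10.36, so N−1 ≥ 11 and N = 12.
Check: N=12 gives T = 0.03369 < 0.041; N=11 gives T = 0.04585.

N = 12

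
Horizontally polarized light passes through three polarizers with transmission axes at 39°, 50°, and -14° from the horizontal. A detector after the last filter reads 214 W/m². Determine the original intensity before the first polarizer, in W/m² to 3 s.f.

I₀ ≈ 1910 W/m²

I₁ = I₀ cos²(39° − 0°) = I₀ cos²(39°) = 0.604 I₀.
I₂ = I₁ cos²(50° − 39°) = 0.604 I₀ · cos²(11°) = 0.582 I₀.
I₃ = I₂ cos²(-14° − 50°) = 0.582 I₀ · cos²(64°) = 0.1118 I₀.
So 214 W/m² = 0.1118 I₀, giving I₀ = 214/0.1118 = 1914 W/m².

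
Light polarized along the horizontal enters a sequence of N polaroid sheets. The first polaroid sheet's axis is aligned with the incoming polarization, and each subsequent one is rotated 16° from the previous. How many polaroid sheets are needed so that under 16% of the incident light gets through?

N = 25

First polarizer is aligned with the polarization: full transmission.
Each further stage multiplies by cos²(16°) = 0.924.
After N polarizers: T = 0.924^(N−1). Require T < 0.16 ⇒ N−1 > ln(0.16)/ln(0.924) = 23.19, so N−1 ≥ 24 and N = 25.
Check: N=25 gives T = 0.1501 < 0.16; N=24 gives T = 0.1624.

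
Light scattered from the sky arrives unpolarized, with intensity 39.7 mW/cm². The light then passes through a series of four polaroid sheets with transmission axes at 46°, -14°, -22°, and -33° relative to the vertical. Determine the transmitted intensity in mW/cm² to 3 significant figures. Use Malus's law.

I ≈ 4.69 mW/cm²

Unpolarized light through the first polarizer → I₁ = 39.7 mW/cm²/2 = 19.85 mW/cm², polarized at 46°.
I₂ = I₁ · cos²(60°) = 19.85 · 0.25 = 4.963 mW/cm².
I₃ = I₂ · cos²(8°) = 4.963 · 0.9806 = 4.866 mW/cm².
I₄ = I₃ · cos²(11°) = 4.866 · 0.9636 = 4.689 mW/cm².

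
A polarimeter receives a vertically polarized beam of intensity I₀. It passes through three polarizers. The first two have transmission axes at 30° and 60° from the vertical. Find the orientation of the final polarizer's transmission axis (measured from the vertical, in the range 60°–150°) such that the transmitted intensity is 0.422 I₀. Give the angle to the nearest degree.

θ ≈ 90°

I₁ = I₀ cos²(30° − 0°) = I₀ cos²(30°) = 0.75 I₀.
I₂ = I₁ cos²(60° − 30°) = 0.75 I₀ · cos²(30°) = 0.5625 I₀.
Need I₃/I₀ = 0.422, so cos²(θ − 60°) = 0.422 / 0.5625 = 0.7502.
θ − 60° = arccos(√0.7502) = 30.0°, giving θ ≈ 60 + 30.0 = 90.0°.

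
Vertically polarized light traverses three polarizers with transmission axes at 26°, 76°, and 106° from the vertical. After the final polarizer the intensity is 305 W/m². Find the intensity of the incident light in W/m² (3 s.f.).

I₀ ≈ 1220 W/m²

I₁ = I₀ cos²(26° − 0°) = I₀ cos²(26°) = 0.8078 I₀.
I₂ = I₁ cos²(76° − 26°) = 0.8078 I₀ · cos²(50°) = 0.3338 I₀.
I₃ = I₂ cos²(106° − 76°) = 0.3338 I₀ · cos²(30°) = 0.2503 I₀.
So 305 W/m² = 0.2503 I₀, giving I₀ = 305/0.2503 = 1218 W/m².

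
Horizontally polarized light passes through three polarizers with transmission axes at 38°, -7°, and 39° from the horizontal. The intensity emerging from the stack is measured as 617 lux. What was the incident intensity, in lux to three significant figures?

I₀ ≈ 4120 lux

I₁ = I₀ cos²(38° − 0°) = I₀ cos²(38°) = 0.621 I₀.
I₂ = I₁ cos²(-7° − 38°) = 0.621 I₀ · cos²(45°) = 0.3105 I₀.
I₃ = I₂ cos²(39° + 7°) = 0.3105 I₀ · cos²(46°) = 0.1498 I₀.
So 617 lux = 0.1498 I₀, giving I₀ = 617/0.1498 = 4118 lux.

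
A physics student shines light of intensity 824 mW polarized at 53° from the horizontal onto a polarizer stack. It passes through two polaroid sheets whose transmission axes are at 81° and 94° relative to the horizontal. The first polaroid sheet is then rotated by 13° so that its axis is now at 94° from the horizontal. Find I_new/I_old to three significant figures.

I_new/I_old ≈ 0.770

Before rotation:
I₁ = I₀ cos²(81° − 53°) = I₀ cos²(28°) = 0.7796 I₀.
I₂ = I₁ cos²(94° − 81°) = 0.7796 I₀ · cos²(13°) = 0.7401 I₀.
After rotation:
I₁ = I₀ cos²(94° − 53°) = I₀ cos²(41°) = 0.5696 I₀.
I₂ = I₁ cos²(94° − 94°) = 0.5696 I₀ · cos²(0°) = 0.5696 I₀.
Ratio = 0.5696 / 0.7401 = 0.7696.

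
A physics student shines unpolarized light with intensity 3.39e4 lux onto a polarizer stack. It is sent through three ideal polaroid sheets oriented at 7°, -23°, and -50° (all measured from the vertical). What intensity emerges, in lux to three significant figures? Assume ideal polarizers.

I ≈ 1.01e4 lux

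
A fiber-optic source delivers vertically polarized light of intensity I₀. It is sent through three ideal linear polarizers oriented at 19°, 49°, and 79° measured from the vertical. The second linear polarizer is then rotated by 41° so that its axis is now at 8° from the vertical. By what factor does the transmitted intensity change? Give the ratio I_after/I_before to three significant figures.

I_new/I_old ≈ 0.182

Before rotation:
I₁ = I₀ cos²(19° − 0°) = I₀ cos²(19°) = 0.894 I₀.
I₂ = I₁ cos²(49° − 19°) = 0.894 I₀ · cos²(30°) = 0.6705 I₀.
I₃ = I₂ cos²(79° − 49°) = 0.6705 I₀ · cos²(30°) = 0.5029 I₀.
After rotation:
I₁ = I₀ cos²(19° − 0°) = I₀ cos²(19°) = 0.894 I₀.
I₂ = I₁ cos²(8° − 19°) = 0.894 I₀ · cos²(11°) = 0.8615 I₀.
I₃ = I₂ cos²(79° − 8°) = 0.8615 I₀ · cos²(71°) = 0.09131 I₀.
Ratio = 0.09131 / 0.5029 = 0.1816.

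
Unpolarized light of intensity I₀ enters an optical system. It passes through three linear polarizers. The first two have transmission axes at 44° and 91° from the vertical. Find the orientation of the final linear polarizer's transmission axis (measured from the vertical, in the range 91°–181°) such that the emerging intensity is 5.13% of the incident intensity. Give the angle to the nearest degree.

θ ≈ 153°

Unpolarized light through the first polarizer → I₁ = ½ I₀, now polarized at 44°.
I₂ = I₁ cos²(91° − 44°) = 0.5 I₀ · cos²(47°) = 0.2326 I₀.
Need I₃/I₀ = 0.0513, so cos²(θ − 91°) = 0.0513 / 0.2326 = 0.2206.
θ − 91° = arccos(√0.2206) = 62.0°, giving θ ≈ 91 + 62.0 = 153.0°.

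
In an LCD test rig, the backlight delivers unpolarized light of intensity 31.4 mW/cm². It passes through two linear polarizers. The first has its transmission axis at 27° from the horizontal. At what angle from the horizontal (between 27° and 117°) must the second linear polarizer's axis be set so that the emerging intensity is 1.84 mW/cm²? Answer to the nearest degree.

θ ≈ 97°

Unpolarized light through the first polarizer → I₁ = ½ I₀, now polarized at 27°.
Target fraction: 1.84 / 31.4 mW/cm² = 0.0586 of I₀.
Need I₂/I₀ = 0.0586, so cos²(θ − 27°) = 0.0586 / 0.5 = 0.1172.
θ − 27° = arccos(√0.1172) = 70.0°, giving θ ≈ 27 + 70.0 = 97.0°.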